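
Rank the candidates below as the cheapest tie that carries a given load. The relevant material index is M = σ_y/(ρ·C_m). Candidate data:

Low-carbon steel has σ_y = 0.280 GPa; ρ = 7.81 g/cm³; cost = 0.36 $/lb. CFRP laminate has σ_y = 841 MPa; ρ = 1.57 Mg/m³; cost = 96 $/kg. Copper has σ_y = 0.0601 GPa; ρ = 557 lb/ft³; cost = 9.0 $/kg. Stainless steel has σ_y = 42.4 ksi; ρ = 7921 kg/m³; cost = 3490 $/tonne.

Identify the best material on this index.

low-carbon steel

Normalizing units and computing the index:
  low-carbon steel: σ_y = 280.0 MPa, ρ = 7810 kg/m³, cost = 0.7937 $/kg
  CFRP laminate: σ_y = 841.0 MPa, ρ = 1570 kg/m³, cost = 96.00 $/kg
  copper: σ_y = 60.10 MPa, ρ = 8922 kg/m³, cost = 9.000 $/kg
  stainless steel: σ_y = 292.3 MPa, ρ = 7921 kg/m³, cost = 3.490 $/kg
  low-carbon steel: M = 45.2 kN·m per $
  stainless steel: M = 10.6 kN·m per $
  CFRP laminate: M = 5.58 kN·m per $
  copper: M = 0.748 kN·m per $
The maximum is for low-carbon steel.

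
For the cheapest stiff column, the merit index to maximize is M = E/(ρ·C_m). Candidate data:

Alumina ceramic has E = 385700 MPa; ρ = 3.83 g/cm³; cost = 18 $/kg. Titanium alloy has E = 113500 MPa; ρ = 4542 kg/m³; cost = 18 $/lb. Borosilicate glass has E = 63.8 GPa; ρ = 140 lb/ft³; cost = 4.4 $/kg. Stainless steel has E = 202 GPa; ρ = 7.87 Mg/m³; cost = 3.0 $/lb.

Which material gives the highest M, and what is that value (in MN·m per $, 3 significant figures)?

borosilicate glass, M = 6.47 MN·m per $

Normalizing units and computing the index:
  alumina ceramic: E = 385.7 GPa, ρ = 3830 kg/m³, cost = 18.00 $/kg
  titanium alloy: E = 113.5 GPa, ρ = 4542 kg/m³, cost = 39.68 $/kg
  borosilicate glass: E = 63.80 GPa, ρ = 2243 kg/m³, cost = 4.400 $/kg
  stainless steel: E = 202.0 GPa, ρ = 7870 kg/m³, cost = 6.614 $/kg
  borosilicate glass: M = 6.47 MN·m per $
  alumina ceramic: M = 5.59 MN·m per $
  stainless steel: M = 3.88 MN·m per $
  titanium alloy: M = 0.630 MN·m per $
Borosilicate glass has the largest M.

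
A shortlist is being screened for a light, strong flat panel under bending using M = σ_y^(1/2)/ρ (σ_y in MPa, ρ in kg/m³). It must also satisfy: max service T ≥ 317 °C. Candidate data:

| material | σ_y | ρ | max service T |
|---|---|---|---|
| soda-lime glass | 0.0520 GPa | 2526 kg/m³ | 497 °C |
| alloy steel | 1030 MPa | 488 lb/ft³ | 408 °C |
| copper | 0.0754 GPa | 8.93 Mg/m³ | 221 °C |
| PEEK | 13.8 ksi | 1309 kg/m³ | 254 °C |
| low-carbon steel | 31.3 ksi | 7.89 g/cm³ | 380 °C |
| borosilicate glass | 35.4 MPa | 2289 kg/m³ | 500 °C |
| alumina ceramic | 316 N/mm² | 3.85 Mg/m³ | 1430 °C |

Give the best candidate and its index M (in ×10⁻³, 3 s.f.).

Screen on constraints: max service T ≥ 317 °C. Survivors: soda-lime glass, alloy steel, low-carbon steel, borosilicate glass, alumina ceramic.
In SI units:
  soda-lime glass: σ_y = 52.00 MPa, ρ = 2526 kg/m³
  alloy steel: σ_y = 1030 MPa, ρ = 7817 kg/m³
  low-carbon steel: σ_y = 215.8 MPa, ρ = 7890 kg/m³
  borosilicate glass: σ_y = 35.40 MPa, ρ = 2289 kg/m³
  alumina ceramic: σ_y = 316.0 MPa, ρ = 3850 kg/m³
  alumina ceramic: M = 4.62×10⁻³
  alloy steel: M = 4.11×10⁻³
  soda-lime glass: M = 2.85×10⁻³
  borosilicate glass: M = 2.60×10⁻³
  low-carbon steel: M = 1.86×10⁻³
Highest index: alumina ceramic.

alumina ceramic, M = 4.62×10⁻³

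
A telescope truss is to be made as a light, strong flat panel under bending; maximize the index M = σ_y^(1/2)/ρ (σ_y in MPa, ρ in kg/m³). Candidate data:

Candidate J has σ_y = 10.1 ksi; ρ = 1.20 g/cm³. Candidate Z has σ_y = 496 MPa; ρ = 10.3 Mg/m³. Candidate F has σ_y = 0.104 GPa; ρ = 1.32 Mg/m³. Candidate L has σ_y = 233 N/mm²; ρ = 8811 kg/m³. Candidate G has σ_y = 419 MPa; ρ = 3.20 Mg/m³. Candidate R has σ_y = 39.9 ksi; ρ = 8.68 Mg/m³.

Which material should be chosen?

candidate F

Convert each candidate to consistent units, then evaluate M:
  candidate J: σ_y = 69.64 MPa, ρ = 1200 kg/m³
  candidate Z: σ_y = 496.0 MPa, ρ = 10300 kg/m³
  candidate F: σ_y = 104.0 MPa, ρ = 1320 kg/m³
  candidate L: σ_y = 233.0 MPa, ρ = 8811 kg/m³
  candidate G: σ_y = 419.0 MPa, ρ = 3200 kg/m³
  candidate R: σ_y = 275.1 MPa, ρ = 8680 kg/m³
  candidate F: M = 7.73×10⁻³
  candidate J: M = 6.95×10⁻³
  candidate G: M = 6.40×10⁻³
  candidate Z: M = 2.16×10⁻³
  candidate R: M = 1.91×10⁻³
  candidate L: M = 1.73×10⁻³
Candidate F ranks first.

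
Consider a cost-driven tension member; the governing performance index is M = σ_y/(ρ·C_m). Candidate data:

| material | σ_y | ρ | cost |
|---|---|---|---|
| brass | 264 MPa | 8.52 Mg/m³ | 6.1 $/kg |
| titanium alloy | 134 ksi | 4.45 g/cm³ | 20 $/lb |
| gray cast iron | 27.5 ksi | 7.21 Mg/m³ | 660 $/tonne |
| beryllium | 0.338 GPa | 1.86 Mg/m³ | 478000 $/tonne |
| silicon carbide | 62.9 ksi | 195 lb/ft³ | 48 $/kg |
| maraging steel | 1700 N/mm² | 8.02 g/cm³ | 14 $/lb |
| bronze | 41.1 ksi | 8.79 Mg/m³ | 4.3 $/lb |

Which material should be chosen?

gray cast iron

Convert each candidate to consistent units, then evaluate M:
  brass: σ_y = 264.0 MPa, ρ = 8520 kg/m³, cost = 6.100 $/kg
  titanium alloy: σ_y = 923.9 MPa, ρ = 4450 kg/m³, cost = 44.09 $/kg
  gray cast iron: σ_y = 189.6 MPa, ρ = 7210 kg/m³, cost = 0.6600 $/kg
  beryllium: σ_y = 338.0 MPa, ρ = 1860 kg/m³, cost = 478.0 $/kg
  silicon carbide: σ_y = 433.7 MPa, ρ = 3124 kg/m³, cost = 48.00 $/kg
  maraging steel: σ_y = 1700 MPa, ρ = 8020 kg/m³, cost = 30.86 $/kg
  bronze: σ_y = 283.4 MPa, ρ = 8790 kg/m³, cost = 9.480 $/kg
  gray cast iron: M = 39.8 kN·m per $
  maraging steel: M = 6.87 kN·m per $
  brass: M = 5.08 kN·m per $
  titanium alloy: M = 4.71 kN·m per $
  bronze: M = 3.40 kN·m per $
  silicon carbide: M = 2.89 kN·m per $
  beryllium: M = 0.380 kN·m per $
Gray cast iron has the largest M.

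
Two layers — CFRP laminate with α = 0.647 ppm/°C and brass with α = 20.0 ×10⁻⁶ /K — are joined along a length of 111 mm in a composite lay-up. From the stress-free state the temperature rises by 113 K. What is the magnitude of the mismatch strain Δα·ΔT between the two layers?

Δα = |0.647 − 20.0|×10⁻⁶/K = 19.4×10⁻⁶/K.
Mismatch strain = Δα·ΔT = 19.4×10⁻⁶ × 113.0 = 2.19×10⁻³.

2.19×10⁻³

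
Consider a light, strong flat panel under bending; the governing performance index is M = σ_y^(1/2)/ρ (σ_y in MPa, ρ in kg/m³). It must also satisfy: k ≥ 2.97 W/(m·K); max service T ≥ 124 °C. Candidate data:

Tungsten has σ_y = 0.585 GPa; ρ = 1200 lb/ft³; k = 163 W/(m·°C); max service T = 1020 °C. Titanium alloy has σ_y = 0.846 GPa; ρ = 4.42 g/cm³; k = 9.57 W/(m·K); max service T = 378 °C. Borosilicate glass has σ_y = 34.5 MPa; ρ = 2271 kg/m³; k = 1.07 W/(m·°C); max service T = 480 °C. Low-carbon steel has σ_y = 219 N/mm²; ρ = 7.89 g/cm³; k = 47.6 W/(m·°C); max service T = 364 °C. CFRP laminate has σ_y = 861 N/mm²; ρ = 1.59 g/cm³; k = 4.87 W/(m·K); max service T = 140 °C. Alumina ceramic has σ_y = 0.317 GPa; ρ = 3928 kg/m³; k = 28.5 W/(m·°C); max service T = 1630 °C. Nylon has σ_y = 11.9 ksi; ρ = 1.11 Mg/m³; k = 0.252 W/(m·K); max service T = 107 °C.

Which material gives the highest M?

CFRP laminate

Screen on constraints: k ≥ 2.97 W/(m·K); max service T ≥ 124 °C. Survivors: tungsten, titanium alloy, low-carbon steel, CFRP laminate, alumina ceramic.
Convert each candidate to consistent units, then evaluate M:
  tungsten: σ_y = 585.0 MPa, ρ = 19220 kg/m³
  titanium alloy: σ_y = 846.0 MPa, ρ = 4420 kg/m³
  low-carbon steel: σ_y = 219.0 MPa, ρ = 7890 kg/m³
  CFRP laminate: σ_y = 861.0 MPa, ρ = 1590 kg/m³
  alumina ceramic: σ_y = 317.0 MPa, ρ = 3928 kg/m³
  CFRP laminate: M = 18.5×10⁻³
  titanium alloy: M = 6.58×10⁻³
  alumina ceramic: M = 4.53×10⁻³
  low-carbon steel: M = 1.88×10⁻³
  tungsten: M = 1.26×10⁻³
The maximum is for CFRP laminate.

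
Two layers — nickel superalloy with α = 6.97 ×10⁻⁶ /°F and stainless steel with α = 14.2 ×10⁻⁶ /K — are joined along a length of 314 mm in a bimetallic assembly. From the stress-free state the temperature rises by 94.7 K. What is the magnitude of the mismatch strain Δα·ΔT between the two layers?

1.57×10⁻⁴

nickel superalloy: α = 6.97×10⁻⁶/°F × 9/5 = 12.5×10⁻⁶/K.
Δα = |12.5 − 14.2|×10⁻⁶/K = 1.65×10⁻⁶/K.
Mismatch strain = Δα·ΔT = 1.65×10⁻⁶ × 94.7 = 1.57×10⁻⁴.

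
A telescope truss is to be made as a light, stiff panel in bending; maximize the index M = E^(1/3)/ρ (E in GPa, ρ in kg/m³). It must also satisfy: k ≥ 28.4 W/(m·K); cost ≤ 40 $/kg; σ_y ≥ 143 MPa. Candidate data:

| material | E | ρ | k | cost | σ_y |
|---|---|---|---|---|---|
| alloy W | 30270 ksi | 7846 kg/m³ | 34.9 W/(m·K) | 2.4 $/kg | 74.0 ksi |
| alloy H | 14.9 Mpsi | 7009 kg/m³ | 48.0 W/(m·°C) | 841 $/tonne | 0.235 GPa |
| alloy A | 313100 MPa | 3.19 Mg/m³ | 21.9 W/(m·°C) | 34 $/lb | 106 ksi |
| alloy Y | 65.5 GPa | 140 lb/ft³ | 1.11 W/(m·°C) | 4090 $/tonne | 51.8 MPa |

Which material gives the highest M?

alloy W

Screen on constraints: k ≥ 28.4 W/(m·K); cost ≤ 40 $/kg; σ_y ≥ 143 MPa. Survivors: alloy W, alloy H.
Putting every candidate on a common basis:
  alloy W: E = 208.7 GPa, ρ = 7846 kg/m³
  alloy H: E = 102.7 GPa, ρ = 7009 kg/m³
  alloy W: M = 0.756×10⁻³
  alloy H: M = 0.668×10⁻³
Highest index: alloy W.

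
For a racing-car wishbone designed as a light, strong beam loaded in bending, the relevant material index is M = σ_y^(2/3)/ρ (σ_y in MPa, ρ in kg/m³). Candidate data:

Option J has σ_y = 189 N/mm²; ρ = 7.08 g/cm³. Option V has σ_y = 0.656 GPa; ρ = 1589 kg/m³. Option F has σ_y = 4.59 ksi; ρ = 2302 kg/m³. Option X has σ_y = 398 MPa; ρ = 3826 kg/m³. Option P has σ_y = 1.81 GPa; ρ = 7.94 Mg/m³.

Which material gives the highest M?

option V

Putting every candidate on a common basis:
  option J: σ_y = 189.0 MPa, ρ = 7080 kg/m³
  option V: σ_y = 656.0 MPa, ρ = 1589 kg/m³
  option F: σ_y = 31.65 MPa, ρ = 2302 kg/m³
  option X: σ_y = 398.0 MPa, ρ = 3826 kg/m³
  option P: σ_y = 1810 MPa, ρ = 7940 kg/m³
  option V: M = 47.5×10⁻³
  option P: M = 18.7×10⁻³
  option X: M = 14.1×10⁻³
  option J: M = 4.65×10⁻³
  option F: M = 4.35×10⁻³
The maximum is for option V.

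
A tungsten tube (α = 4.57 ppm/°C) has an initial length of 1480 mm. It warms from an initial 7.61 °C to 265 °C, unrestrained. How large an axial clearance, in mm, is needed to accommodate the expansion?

ΔT = 265 − 7.61 = 257.4 K.
ΔL = α·L₀·ΔT = 4.57×10⁻⁶ × 1480 mm × 257.4 K = 1.74 mm.

1.74 mm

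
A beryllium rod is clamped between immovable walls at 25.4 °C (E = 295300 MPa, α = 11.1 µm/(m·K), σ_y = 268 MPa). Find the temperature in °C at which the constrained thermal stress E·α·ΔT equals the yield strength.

E = 295300 MPa = 295.3 GPa.
E·α·ΔT = 268.0 MPa ⇒ ΔT = 268.0 / (295.3×10³ × 11.1×10⁻⁶) = 81.76 K.
T = 25.4 + 81.76 = 107.2 °C.

107 °C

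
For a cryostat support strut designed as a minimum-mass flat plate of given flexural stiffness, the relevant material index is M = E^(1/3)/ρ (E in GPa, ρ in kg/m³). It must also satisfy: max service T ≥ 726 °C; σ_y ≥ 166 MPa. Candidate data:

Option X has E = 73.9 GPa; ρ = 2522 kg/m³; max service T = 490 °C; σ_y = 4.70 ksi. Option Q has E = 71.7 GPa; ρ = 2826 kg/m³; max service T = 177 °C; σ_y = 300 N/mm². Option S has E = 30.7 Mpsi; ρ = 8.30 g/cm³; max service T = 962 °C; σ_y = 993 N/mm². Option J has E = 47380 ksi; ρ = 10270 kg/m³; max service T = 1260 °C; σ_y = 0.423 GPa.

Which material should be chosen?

option S

Screen on constraints: max service T ≥ 726 °C; σ_y ≥ 166 MPa. Survivors: option S, option J.
Putting every candidate on a common basis:
  option S: E = 211.7 GPa, ρ = 8300 kg/m³
  option J: E = 326.7 GPa, ρ = 10270 kg/m³
  option S: M = 0.718×10⁻³
  option J: M = 0.671×10⁻³
The maximum is for option S.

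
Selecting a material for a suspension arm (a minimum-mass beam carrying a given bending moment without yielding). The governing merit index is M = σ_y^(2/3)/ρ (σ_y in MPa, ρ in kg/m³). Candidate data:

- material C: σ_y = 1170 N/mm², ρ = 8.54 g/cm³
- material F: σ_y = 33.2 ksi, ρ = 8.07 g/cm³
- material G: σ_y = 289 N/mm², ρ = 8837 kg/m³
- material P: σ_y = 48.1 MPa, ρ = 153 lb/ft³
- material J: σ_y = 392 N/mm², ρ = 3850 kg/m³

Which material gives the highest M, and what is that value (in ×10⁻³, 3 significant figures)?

Putting every candidate on a common basis:
  material C: σ_y = 1170 MPa, ρ = 8540 kg/m³
  material F: σ_y = 228.9 MPa, ρ = 8070 kg/m³
  material G: σ_y = 289.0 MPa, ρ = 8837 kg/m³
  material P: σ_y = 48.10 MPa, ρ = 2451 kg/m³
  material J: σ_y = 392.0 MPa, ρ = 3850 kg/m³
  material J: M = 13.9×10⁻³
  material C: M = 13.0×10⁻³
  material P: M = 5.40×10⁻³
  material G: M = 4.95×10⁻³
  material F: M = 4.64×10⁻³
Highest index: material J.

material J, M = 13.9×10⁻³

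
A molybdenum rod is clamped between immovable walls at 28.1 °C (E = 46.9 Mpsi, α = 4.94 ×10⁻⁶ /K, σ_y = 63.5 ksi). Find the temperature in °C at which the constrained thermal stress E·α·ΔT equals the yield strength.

302 °C

E = 46.9 Mpsi = 323.4 GPa.
σ_y = 63.5 ksi = 437.8 MPa.
E·α·ΔT = 437.8 MPa ⇒ ΔT = 437.8 / (323.4×10³ × 4.94×10⁻⁶) = 274.1 K.
T = 28.1 + 274.1 = 302.2 °C.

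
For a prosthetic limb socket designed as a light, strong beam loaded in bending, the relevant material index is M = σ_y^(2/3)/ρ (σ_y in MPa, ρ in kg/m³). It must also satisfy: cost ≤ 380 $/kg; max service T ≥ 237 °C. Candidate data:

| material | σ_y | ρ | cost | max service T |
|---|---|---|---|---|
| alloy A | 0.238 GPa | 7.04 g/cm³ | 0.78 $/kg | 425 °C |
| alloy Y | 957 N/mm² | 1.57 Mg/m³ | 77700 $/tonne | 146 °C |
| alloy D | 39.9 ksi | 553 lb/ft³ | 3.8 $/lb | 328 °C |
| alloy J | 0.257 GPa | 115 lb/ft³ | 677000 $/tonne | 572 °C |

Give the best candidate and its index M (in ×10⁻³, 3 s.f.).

alloy A, M = 5.46×10⁻³

Screen on constraints: cost ≤ 380 $/kg; max service T ≥ 237 °C. Survivors: alloy A, alloy D.
Convert each candidate to consistent units, then evaluate M:
  alloy A: σ_y = 238.0 MPa, ρ = 7040 kg/m³
  alloy D: σ_y = 275.1 MPa, ρ = 8858 kg/m³
  alloy A: M = 5.46×10⁻³
  alloy D: M = 4.78×10⁻³
The maximum is for alloy A.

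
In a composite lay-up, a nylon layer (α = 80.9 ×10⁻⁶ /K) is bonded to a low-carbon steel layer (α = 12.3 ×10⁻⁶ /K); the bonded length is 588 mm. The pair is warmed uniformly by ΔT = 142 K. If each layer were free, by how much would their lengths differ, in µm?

5730 µm

Δα = |80.9 − 12.3|×10⁻⁶/K = 68.6×10⁻⁶/K.
ΔL_mismatch = Δα·L·ΔT = 68.6×10⁻⁶ × 588.0 mm × 142.0 K = 5730 µm.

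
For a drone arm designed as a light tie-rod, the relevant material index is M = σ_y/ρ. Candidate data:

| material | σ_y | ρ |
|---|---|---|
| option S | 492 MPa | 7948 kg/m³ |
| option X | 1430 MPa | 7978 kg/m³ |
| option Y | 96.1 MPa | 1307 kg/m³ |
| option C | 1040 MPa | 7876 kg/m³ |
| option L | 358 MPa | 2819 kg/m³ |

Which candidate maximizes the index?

option X

Computing M directly (units already consistent):
  option X: M = 179 kN·m/kg
  option C: M = 132 kN·m/kg
  option L: M = 127 kN·m/kg
  option Y: M = 73.5 kN·m/kg
  option S: M = 61.9 kN·m/kg
Option X ranks first.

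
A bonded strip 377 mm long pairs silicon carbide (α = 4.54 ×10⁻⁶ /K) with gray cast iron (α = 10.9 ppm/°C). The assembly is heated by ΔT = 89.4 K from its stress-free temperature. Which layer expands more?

gray cast iron

α(silicon carbide) = 4.54×10⁻⁶/K vs α(gray cast iron) = 10.9×10⁻⁶/K.
Higher α expands more for the same ΔT: gray cast iron.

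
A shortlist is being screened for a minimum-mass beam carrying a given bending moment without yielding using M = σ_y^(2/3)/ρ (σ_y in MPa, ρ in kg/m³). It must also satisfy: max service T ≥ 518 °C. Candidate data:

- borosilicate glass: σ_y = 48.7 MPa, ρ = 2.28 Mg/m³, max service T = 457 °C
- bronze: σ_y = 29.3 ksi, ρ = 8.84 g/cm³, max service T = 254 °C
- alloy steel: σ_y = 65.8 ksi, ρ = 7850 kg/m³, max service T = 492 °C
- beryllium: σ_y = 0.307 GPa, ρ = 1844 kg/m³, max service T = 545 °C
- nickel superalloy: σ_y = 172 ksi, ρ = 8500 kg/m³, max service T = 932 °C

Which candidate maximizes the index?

Screen on constraints: max service T ≥ 518 °C. Survivors: beryllium, nickel superalloy.
After converting to SI:
  beryllium: σ_y = 307.0 MPa, ρ = 1844 kg/m³
  nickel superalloy: σ_y = 1186 MPa, ρ = 8500 kg/m³
  beryllium: M = 24.7×10⁻³
  nickel superalloy: M = 13.2×10⁻³
Beryllium has the largest M.

beryllium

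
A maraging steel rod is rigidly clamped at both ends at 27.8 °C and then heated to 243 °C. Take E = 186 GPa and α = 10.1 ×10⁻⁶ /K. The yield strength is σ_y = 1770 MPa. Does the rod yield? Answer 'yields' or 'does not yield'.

does not yield

ΔT = 215.2 K. Constrained thermal stress σ = E·α·ΔT = 186.0×10³ MPa × 10.1×10⁻⁶ × 215.2 = 404 MPa (compressive).
Compare to σ_y = 1770 MPa: σ < σ_y, so it does not yield.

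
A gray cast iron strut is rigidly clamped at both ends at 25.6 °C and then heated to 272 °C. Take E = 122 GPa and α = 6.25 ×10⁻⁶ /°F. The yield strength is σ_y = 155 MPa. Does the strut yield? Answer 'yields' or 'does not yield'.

yields

α = 6.25×10⁻⁶/°F × 9/5 = 11.2×10⁻⁶/K.
ΔT = 246.4 K. Constrained thermal stress σ = E·α·ΔT = 122.0×10³ MPa × 11.2×10⁻⁶ × 246.4 = 338 MPa (compressive).
Compare to σ_y = 155 MPa: σ ≥ σ_y, so it yields.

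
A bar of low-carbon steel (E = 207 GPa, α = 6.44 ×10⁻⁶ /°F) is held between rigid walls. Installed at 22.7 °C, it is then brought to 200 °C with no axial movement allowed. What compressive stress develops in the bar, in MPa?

425 MPa

α = 6.44×10⁻⁶/°F × 9/5 = 11.6×10⁻⁶/K.
ΔT = 177.3 K. Constrained thermal stress σ = E·α·ΔT = 207.0×10³ MPa × 11.6×10⁻⁶ × 177.3 = 425 MPa (compressive).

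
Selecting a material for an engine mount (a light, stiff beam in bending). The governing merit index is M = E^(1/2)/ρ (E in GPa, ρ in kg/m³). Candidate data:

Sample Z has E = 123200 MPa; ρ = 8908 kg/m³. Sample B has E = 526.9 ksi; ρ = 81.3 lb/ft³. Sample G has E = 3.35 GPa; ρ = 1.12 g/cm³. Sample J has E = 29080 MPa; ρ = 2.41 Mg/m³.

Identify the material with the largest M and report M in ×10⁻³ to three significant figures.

In SI units:
  sample Z: E = 123.2 GPa, ρ = 8908 kg/m³
  sample B: E = 3.633 GPa, ρ = 1302 kg/m³
  sample G: E = 3.350 GPa, ρ = 1120 kg/m³
  sample J: E = 29.08 GPa, ρ = 2410 kg/m³
  sample J: M = 2.24×10⁻³
  sample G: M = 1.63×10⁻³
  sample B: M = 1.46×10⁻³
  sample Z: M = 1.25×10⁻³
Sample J ranks first.

sample J, M = 2.24×10⁻³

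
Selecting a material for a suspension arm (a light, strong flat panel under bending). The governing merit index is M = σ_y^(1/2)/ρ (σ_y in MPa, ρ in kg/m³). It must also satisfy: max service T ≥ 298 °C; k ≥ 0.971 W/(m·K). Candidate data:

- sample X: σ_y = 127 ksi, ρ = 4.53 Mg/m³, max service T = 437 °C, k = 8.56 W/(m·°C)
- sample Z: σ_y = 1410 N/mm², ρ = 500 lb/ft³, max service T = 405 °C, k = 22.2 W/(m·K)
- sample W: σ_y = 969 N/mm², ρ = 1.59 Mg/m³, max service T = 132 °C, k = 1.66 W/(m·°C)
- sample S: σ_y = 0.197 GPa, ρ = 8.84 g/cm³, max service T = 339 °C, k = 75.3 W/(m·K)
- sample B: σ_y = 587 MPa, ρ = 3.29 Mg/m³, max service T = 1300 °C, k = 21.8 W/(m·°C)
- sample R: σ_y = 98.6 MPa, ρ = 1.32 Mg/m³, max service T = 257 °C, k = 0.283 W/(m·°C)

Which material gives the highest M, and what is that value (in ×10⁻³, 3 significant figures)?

Screen on constraints: max service T ≥ 298 °C; k ≥ 0.971 W/(m·K). Survivors: sample X, sample Z, sample S, sample B.
After converting to SI:
  sample X: σ_y = 875.6 MPa, ρ = 4530 kg/m³
  sample Z: σ_y = 1410 MPa, ρ = 8009 kg/m³
  sample S: σ_y = 197.0 MPa, ρ = 8840 kg/m³
  sample B: σ_y = 587.0 MPa, ρ = 3290 kg/m³
  sample B: M = 7.36×10⁻³
  sample X: M = 6.53×10⁻³
  sample Z: M = 4.69×10⁻³
  sample S: M = 1.59×10⁻³
Sample B has the largest M.

sample B, M = 7.36×10⁻³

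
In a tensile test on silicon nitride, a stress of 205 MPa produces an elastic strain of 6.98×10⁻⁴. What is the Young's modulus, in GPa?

294 GPa

E = σ/ε = 205 MPa / 6.98×10⁻⁴ = 293700 MPa = 294 GPa.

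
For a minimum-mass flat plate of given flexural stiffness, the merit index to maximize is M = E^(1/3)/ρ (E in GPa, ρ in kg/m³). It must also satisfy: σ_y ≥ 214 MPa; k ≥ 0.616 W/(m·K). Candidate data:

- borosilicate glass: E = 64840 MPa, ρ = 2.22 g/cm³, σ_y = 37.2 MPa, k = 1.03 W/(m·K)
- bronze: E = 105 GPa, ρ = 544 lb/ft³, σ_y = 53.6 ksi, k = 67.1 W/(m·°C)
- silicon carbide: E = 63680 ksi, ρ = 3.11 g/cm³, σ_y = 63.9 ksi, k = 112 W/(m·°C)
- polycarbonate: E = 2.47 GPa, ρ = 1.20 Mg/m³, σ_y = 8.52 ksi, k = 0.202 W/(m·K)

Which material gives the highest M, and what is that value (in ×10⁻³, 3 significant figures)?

silicon carbide, M = 2.44×10⁻³

Screen on constraints: σ_y ≥ 214 MPa; k ≥ 0.616 W/(m·K). Survivors: bronze, silicon carbide.
In SI units:
  bronze: E = 105.0 GPa, ρ = 8714 kg/m³
  silicon carbide: E = 439.1 GPa, ρ = 3110 kg/m³
  silicon carbide: M = 2.44×10⁻³
  bronze: M = 0.541×10⁻³
Silicon carbide has the largest M.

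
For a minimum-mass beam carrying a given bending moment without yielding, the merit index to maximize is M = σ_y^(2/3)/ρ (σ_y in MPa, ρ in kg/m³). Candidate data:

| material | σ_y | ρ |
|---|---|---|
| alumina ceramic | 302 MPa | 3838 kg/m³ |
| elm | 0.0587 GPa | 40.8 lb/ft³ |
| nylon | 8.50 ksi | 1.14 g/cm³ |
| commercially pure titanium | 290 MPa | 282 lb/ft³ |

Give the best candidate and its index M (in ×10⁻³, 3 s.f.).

In SI units:
  alumina ceramic: σ_y = 302.0 MPa, ρ = 3838 kg/m³
  elm: σ_y = 58.70 MPa, ρ = 653.6 kg/m³
  nylon: σ_y = 58.61 MPa, ρ = 1140 kg/m³
  commercially pure titanium: σ_y = 290.0 MPa, ρ = 4517 kg/m³
  elm: M = 23.1×10⁻³
  nylon: M = 13.2×10⁻³
  alumina ceramic: M = 11.7×10⁻³
  commercially pure titanium: M = 9.70×10⁻³
Elm has the largest M.

elm, M = 23.1×10⁻³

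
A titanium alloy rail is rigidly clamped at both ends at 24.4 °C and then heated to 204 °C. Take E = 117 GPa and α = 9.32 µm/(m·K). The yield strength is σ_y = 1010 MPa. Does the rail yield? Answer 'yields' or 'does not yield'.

does not yield

ΔT = 179.6 K. Constrained thermal stress σ = E·α·ΔT = 117.0×10³ MPa × 9.32×10⁻⁶ × 179.6 = 196 MPa (compressive).
Compare to σ_y = 1010 MPa: σ < σ_y, so it does not yield.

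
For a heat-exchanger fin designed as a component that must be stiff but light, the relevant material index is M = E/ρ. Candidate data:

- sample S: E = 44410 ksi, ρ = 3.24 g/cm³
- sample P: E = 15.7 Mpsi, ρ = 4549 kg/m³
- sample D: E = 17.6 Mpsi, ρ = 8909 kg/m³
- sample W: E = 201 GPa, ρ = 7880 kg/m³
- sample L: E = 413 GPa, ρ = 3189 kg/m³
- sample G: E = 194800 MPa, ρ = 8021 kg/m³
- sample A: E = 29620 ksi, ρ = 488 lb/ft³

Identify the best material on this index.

sample L

In SI units:
  sample S: E = 306.2 GPa, ρ = 3240 kg/m³
  sample P: E = 108.2 GPa, ρ = 4549 kg/m³
  sample D: E = 121.3 GPa, ρ = 8909 kg/m³
  sample W: E = 201.0 GPa, ρ = 7880 kg/m³
  sample L: E = 413.0 GPa, ρ = 3189 kg/m³
  sample G: E = 194.8 GPa, ρ = 8021 kg/m³
  sample A: E = 204.2 GPa, ρ = 7817 kg/m³
  sample L: M = 130 MN·m/kg
  sample S: M = 94.5 MN·m/kg
  sample A: M = 26.1 MN·m/kg
  sample W: M = 25.5 MN·m/kg
  sample G: M = 24.3 MN·m/kg
  sample P: M = 23.8 MN·m/kg
  sample D: M = 13.6 MN·m/kg
Sample L has the largest M.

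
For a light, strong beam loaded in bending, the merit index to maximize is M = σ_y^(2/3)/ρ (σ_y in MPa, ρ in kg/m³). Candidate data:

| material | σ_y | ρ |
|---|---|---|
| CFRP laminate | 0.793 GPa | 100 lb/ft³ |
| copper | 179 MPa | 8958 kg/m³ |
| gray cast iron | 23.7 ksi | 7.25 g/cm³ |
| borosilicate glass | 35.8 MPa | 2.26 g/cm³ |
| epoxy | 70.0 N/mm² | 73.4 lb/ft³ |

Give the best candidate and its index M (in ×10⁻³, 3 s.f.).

CFRP laminate, M = 53.5×10⁻³

In SI units:
  CFRP laminate: σ_y = 793.0 MPa, ρ = 1602 kg/m³
  copper: σ_y = 179.0 MPa, ρ = 8958 kg/m³
  gray cast iron: σ_y = 163.4 MPa, ρ = 7250 kg/m³
  borosilicate glass: σ_y = 35.80 MPa, ρ = 2260 kg/m³
  epoxy: σ_y = 70.00 MPa, ρ = 1176 kg/m³
  CFRP laminate: M = 53.5×10⁻³
  epoxy: M = 14.4×10⁻³
  borosilicate glass: M = 4.81×10⁻³
  gray cast iron: M = 4.12×10⁻³
  copper: M = 3.55×10⁻³
CFRP laminate has the largest M.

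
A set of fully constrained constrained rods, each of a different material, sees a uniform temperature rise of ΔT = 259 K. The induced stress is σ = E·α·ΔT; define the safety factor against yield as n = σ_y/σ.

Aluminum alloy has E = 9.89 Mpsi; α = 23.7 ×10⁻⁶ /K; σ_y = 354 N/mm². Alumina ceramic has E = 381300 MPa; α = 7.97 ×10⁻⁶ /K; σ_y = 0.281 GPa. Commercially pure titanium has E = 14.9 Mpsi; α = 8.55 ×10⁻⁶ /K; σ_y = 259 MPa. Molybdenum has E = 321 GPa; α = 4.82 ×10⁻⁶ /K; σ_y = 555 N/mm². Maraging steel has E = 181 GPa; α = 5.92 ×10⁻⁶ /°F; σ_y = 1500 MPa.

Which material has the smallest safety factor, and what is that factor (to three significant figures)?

Per material, after unit conversion:
  aluminum alloy: E = 68.19, α = 23.7, σ_y = 354.0 → σ = 419 MPa, n = 0.846
  alumina ceramic: E = 381.3, α = 7.97, σ_y = 281.0 → σ = 787 MPa, n = 0.357
  commercially pure titanium: E = 102.7, α = 8.55, σ_y = 259.0 → σ = 227 MPa, n = 1.14
  molybdenum: E = 321.0, α = 4.82, σ_y = 555.0 → σ = 401 MPa, n = 1.38
  maraging steel: E = 181.0, α = 10.7, σ_y = 1500 → σ = 500 MPa, n = 3.00
The minimum is alumina ceramic at n = 0.357.

alumina ceramic, n = 0.357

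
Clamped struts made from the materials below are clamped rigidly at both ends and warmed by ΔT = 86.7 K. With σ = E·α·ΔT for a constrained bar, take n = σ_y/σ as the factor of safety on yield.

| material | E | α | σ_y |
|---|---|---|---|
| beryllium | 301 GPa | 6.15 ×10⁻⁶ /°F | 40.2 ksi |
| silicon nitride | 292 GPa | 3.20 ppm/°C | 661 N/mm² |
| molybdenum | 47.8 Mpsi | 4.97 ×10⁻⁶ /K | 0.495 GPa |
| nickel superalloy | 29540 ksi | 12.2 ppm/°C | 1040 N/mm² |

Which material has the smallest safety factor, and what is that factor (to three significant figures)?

beryllium, n = 0.959

In consistent units (E in GPa, α in ×10⁻⁶/K, σ_y in MPa):
  beryllium: E = 301.0, α = 11.1, σ_y = 277.2 → σ = 289 MPa, n = 0.959
  silicon nitride: E = 292.0, α = 3.20, σ_y = 661.0 → σ = 81.0 MPa, n = 8.16
  molybdenum: E = 329.6, α = 4.97, σ_y = 495.0 → σ = 142 MPa, n = 3.49
  nickel superalloy: E = 203.7, α = 12.2, σ_y = 1040 → σ = 215 MPa, n = 4.83
Smallest n: beryllium with n = 0.959.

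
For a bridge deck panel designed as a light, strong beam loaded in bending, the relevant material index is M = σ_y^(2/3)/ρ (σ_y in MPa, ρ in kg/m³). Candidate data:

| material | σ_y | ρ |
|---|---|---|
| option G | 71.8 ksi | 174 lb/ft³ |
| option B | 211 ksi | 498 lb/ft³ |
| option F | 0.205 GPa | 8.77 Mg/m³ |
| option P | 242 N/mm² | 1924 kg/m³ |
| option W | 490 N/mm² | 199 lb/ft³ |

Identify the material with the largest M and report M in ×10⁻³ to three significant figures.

option G, M = 22.5×10⁻³

Normalizing units and computing the index:
  option G: σ_y = 495.0 MPa, ρ = 2787 kg/m³
  option B: σ_y = 1455 MPa, ρ = 7977 kg/m³
  option F: σ_y = 205.0 MPa, ρ = 8770 kg/m³
  option P: σ_y = 242.0 MPa, ρ = 1924 kg/m³
  option W: σ_y = 490.0 MPa, ρ = 3188 kg/m³
  option G: M = 22.5×10⁻³
  option P: M = 20.2×10⁻³
  option W: M = 19.5×10⁻³
  option B: M = 16.1×10⁻³
  option F: M = 3.96×10⁻³
The maximum is for option G.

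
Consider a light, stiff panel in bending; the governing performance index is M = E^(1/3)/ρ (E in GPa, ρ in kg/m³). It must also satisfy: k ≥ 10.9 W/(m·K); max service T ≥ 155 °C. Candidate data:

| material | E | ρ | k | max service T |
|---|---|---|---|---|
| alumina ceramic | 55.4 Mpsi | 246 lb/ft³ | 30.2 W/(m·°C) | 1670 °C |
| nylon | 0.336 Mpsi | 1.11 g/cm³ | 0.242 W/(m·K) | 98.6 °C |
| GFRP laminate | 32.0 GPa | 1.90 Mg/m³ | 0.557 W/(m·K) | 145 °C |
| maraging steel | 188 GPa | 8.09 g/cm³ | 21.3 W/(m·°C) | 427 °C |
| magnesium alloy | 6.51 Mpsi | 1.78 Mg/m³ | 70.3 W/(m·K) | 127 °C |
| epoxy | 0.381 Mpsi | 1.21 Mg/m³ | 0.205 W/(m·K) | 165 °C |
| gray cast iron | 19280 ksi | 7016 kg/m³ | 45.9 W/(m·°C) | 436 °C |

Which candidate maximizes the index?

alumina ceramic

Screen on constraints: k ≥ 10.9 W/(m·K); max service T ≥ 155 °C. Survivors: alumina ceramic, maraging steel, gray cast iron.
Normalizing units and computing the index:
  alumina ceramic: E = 382.0 GPa, ρ = 3941 kg/m³
  maraging steel: E = 188.0 GPa, ρ = 8090 kg/m³
  gray cast iron: E = 132.9 GPa, ρ = 7016 kg/m³
  alumina ceramic: M = 1.84×10⁻³
  gray cast iron: M = 0.727×10⁻³
  maraging steel: M = 0.708×10⁻³
Alumina ceramic has the largest M.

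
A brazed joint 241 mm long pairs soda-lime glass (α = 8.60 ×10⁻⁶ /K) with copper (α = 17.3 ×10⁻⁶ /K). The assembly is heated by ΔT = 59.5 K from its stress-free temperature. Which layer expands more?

α(soda-lime glass) = 8.60×10⁻⁶/K vs α(copper) = 17.3×10⁻⁶/K.
Higher α expands more for the same ΔT: copper.

copper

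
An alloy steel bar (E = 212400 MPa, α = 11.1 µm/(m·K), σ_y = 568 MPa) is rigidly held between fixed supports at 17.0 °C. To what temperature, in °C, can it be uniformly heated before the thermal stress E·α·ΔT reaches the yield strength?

258 °C

E = 212400 MPa = 212.4 GPa.
E·α·ΔT = 568.0 MPa ⇒ ΔT = 568.0 / (212.4×10³ × 11.1×10⁻⁶) = 240.9 K.
T = 17.0 + 240.9 = 257.9 °C.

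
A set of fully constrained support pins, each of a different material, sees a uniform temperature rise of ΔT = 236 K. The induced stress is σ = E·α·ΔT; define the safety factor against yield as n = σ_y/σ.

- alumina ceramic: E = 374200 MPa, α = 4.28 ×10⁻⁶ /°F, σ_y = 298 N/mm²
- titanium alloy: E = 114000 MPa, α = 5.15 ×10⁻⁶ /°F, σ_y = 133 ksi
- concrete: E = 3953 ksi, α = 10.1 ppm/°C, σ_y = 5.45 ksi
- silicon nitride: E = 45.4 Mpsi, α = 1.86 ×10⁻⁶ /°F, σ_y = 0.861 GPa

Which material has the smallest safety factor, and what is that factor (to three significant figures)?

Converting E to GPa, α to ×10⁻⁶/K, σ_y to MPa, then σ and n for each:
  alumina ceramic: E = 374.2, α = 7.70, σ_y = 298.0 → σ = 680 MPa, n = 0.438
  titanium alloy: E = 114.0, α = 9.27, σ_y = 917.0 → σ = 249 MPa, n = 3.68
  concrete: E = 27.25, α = 10.1, σ_y = 37.58 → σ = 65.0 MPa, n = 0.578
  silicon nitride: E = 313.0, α = 3.35, σ_y = 861.0 → σ = 247 MPa, n = 3.48
The minimum is alumina ceramic at n = 0.438.

alumina ceramic, n = 0.438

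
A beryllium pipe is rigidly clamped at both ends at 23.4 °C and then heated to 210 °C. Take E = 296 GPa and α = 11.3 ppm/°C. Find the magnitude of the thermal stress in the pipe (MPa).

624 MPa

ΔT = 186.6 K. Constrained thermal stress σ = E·α·ΔT = 296.0×10³ MPa × 11.3×10⁻⁶ × 186.6 = 624 MPa (compressive).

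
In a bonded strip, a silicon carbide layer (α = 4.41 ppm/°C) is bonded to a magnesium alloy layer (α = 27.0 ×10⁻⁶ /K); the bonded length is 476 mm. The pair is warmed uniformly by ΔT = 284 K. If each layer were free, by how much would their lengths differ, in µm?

3050 µm

Δα = |4.41 − 27.0|×10⁻⁶/K = 22.6×10⁻⁶/K.
ΔL_mismatch = Δα·L·ΔT = 22.6×10⁻⁶ × 476.0 mm × 284.0 K = 3050 µm.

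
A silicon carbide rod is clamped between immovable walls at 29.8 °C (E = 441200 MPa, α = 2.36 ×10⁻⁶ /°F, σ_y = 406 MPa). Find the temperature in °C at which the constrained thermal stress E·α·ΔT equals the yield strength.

246 °C

E = 441200 MPa = 441.2 GPa.
α = 2.36×10⁻⁶/°F × 9/5 = 4.25×10⁻⁶/K.
E·α·ΔT = 406.0 MPa ⇒ ΔT = 406.0 / (441.2×10³ × 4.25×10⁻⁶) = 216.6 K.
T = 29.8 + 216.6 = 246.4 °C.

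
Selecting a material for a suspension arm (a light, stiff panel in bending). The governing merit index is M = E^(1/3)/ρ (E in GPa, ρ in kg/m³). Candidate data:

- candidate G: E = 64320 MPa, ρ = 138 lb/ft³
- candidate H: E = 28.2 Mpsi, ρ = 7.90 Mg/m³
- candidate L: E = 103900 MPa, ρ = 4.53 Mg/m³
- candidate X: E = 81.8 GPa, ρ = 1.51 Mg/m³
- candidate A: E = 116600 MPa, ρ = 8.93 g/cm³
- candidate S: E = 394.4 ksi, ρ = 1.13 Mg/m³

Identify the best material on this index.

Putting every candidate on a common basis:
  candidate G: E = 64.32 GPa, ρ = 2211 kg/m³
  candidate H: E = 194.4 GPa, ρ = 7900 kg/m³
  candidate L: E = 103.9 GPa, ρ = 4530 kg/m³
  candidate X: E = 81.80 GPa, ρ = 1510 kg/m³
  candidate A: E = 116.6 GPa, ρ = 8930 kg/m³
  candidate S: E = 2.719 GPa, ρ = 1130 kg/m³
  candidate X: M = 2.87×10⁻³
  candidate G: M = 1.81×10⁻³
  candidate S: M = 1.24×10⁻³
  candidate L: M = 1.04×10⁻³
  candidate H: M = 0.733×10⁻³
  candidate A: M = 0.547×10⁻³
Candidate X ranks first.

candidate X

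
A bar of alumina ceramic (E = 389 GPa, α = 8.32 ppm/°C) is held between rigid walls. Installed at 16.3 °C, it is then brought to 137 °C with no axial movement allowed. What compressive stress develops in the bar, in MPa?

ΔT = 120.7 K. Constrained thermal stress σ = E·α·ΔT = 389.0×10³ MPa × 8.32×10⁻⁶ × 120.7 = 391 MPa (compressive).

391 MPa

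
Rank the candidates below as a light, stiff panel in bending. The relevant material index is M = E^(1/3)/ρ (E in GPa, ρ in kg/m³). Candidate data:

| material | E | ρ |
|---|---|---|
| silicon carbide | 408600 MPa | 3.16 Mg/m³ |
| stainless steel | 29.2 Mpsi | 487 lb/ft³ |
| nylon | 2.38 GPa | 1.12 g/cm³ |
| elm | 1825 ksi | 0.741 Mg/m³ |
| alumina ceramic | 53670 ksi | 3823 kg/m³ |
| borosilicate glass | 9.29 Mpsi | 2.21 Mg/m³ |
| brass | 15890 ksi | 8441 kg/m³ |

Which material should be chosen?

elm

After converting to SI:
  silicon carbide: E = 408.6 GPa, ρ = 3160 kg/m³
  stainless steel: E = 201.3 GPa, ρ = 7801 kg/m³
  nylon: E = 2.380 GPa, ρ = 1120 kg/m³
  elm: E = 12.58 GPa, ρ = 741.0 kg/m³
  alumina ceramic: E = 370.0 GPa, ρ = 3823 kg/m³
  borosilicate glass: E = 64.05 GPa, ρ = 2210 kg/m³
  brass: E = 109.6 GPa, ρ = 8441 kg/m³
  elm: M = 3.14×10⁻³
  silicon carbide: M = 2.35×10⁻³
  alumina ceramic: M = 1.88×10⁻³
  borosilicate glass: M = 1.81×10⁻³
  nylon: M = 1.19×10⁻³
  stainless steel: M = 0.751×10⁻³
  brass: M = 0.567×10⁻³
Highest index: elm.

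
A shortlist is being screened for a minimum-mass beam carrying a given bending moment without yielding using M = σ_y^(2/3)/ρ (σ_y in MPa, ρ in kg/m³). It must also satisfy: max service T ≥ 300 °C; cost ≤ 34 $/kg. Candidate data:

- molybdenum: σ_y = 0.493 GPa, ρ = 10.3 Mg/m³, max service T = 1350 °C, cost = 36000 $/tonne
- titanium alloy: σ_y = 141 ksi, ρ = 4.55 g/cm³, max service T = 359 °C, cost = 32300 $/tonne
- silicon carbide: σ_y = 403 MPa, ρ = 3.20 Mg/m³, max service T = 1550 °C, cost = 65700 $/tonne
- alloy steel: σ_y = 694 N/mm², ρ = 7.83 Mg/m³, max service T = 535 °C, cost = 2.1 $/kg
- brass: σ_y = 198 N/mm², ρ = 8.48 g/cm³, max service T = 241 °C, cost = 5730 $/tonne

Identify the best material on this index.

titanium alloy

Screen on constraints: max service T ≥ 300 °C; cost ≤ 34 $/kg. Survivors: titanium alloy, alloy steel.
After converting to SI:
  titanium alloy: σ_y = 972.2 MPa, ρ = 4550 kg/m³
  alloy steel: σ_y = 694.0 MPa, ρ = 7830 kg/m³
  titanium alloy: M = 21.6×10⁻³
  alloy steel: M = 10.0×10⁻³
The maximum is for titanium alloy.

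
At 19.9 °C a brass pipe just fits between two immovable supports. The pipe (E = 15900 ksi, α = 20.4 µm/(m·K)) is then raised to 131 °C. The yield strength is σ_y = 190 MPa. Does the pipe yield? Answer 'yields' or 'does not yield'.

yields

E = 15900 ksi = 109.6 GPa.
ΔT = 111.1 K. Constrained thermal stress σ = E·α·ΔT = 109.6×10³ MPa × 20.4×10⁻⁶ × 111.1 = 248 MPa (compressive).
Compare to σ_y = 190 MPa: σ ≥ σ_y, so it yields.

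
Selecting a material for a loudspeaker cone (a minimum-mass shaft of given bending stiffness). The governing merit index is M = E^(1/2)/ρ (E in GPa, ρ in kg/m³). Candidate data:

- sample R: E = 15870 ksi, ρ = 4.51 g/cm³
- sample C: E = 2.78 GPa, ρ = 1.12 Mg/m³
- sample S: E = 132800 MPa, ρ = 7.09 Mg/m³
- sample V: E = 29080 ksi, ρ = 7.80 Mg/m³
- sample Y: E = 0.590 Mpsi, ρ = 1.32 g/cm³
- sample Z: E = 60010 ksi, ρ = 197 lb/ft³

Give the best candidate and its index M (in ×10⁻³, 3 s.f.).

sample Z, M = 6.45×10⁻³

Convert each candidate to consistent units, then evaluate M:
  sample R: E = 109.4 GPa, ρ = 4510 kg/m³
  sample C: E = 2.780 GPa, ρ = 1120 kg/m³
  sample S: E = 132.8 GPa, ρ = 7090 kg/m³
  sample V: E = 200.5 GPa, ρ = 7800 kg/m³
  sample Y: E = 4.068 GPa, ρ = 1320 kg/m³
  sample Z: E = 413.8 GPa, ρ = 3156 kg/m³
  sample Z: M = 6.45×10⁻³
  sample R: M = 2.32×10⁻³
  sample V: M = 1.82×10⁻³
  sample S: M = 1.63×10⁻³
  sample Y: M = 1.53×10⁻³
  sample C: M = 1.49×10⁻³
Sample Z ranks first.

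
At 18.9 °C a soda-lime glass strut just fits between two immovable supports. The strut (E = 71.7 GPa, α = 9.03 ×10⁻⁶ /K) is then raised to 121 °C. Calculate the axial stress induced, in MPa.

ΔT = 102.1 K. Constrained thermal stress σ = E·α·ΔT = 71.70×10³ MPa × 9.03×10⁻⁶ × 102.1 = 66.1 MPa (compressive).

66.1 MPa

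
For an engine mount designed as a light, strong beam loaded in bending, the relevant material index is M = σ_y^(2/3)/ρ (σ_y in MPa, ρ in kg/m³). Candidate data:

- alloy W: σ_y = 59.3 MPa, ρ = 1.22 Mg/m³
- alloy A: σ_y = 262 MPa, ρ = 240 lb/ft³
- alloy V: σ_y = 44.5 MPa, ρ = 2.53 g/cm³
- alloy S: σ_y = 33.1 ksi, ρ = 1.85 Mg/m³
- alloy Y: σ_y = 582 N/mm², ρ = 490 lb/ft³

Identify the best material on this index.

alloy S

Putting every candidate on a common basis:
  alloy W: σ_y = 59.30 MPa, ρ = 1220 kg/m³
  alloy A: σ_y = 262.0 MPa, ρ = 3844 kg/m³
  alloy V: σ_y = 44.50 MPa, ρ = 2530 kg/m³
  alloy S: σ_y = 228.2 MPa, ρ = 1850 kg/m³
  alloy Y: σ_y = 582.0 MPa, ρ = 7849 kg/m³
  alloy S: M = 20.2×10⁻³
  alloy W: M = 12.5×10⁻³
  alloy A: M = 10.7×10⁻³
  alloy Y: M = 8.88×10⁻³
  alloy V: M = 4.96×10⁻³
Highest index: alloy S.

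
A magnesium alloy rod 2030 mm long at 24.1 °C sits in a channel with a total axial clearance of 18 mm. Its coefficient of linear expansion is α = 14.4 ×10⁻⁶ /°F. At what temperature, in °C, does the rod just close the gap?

366 °C

α = 14.4×10⁻⁶/°F × 9/5 = 25.9×10⁻⁶/K.
α·L₀·ΔT = 18.0 mm ⇒ ΔT = 18.0 / (25.9×10⁻⁶ × 2030.0) = 342.1 K.
T = 24.1 + 342.1 = 366.2 °C.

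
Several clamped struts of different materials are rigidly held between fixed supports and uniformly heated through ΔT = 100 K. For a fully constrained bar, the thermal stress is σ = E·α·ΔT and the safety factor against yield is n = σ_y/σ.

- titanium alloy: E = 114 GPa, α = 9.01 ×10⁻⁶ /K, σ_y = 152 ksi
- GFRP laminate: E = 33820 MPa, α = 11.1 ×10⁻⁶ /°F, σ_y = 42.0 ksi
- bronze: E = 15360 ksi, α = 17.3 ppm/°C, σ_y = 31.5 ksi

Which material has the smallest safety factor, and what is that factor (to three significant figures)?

Per material, after unit conversion:
  titanium alloy: E = 114.0, α = 9.01, σ_y = 1048 → σ = 103 MPa, n = 10.2
  GFRP laminate: E = 33.82, α = 20.0, σ_y = 289.6 → σ = 67.6 MPa, n = 4.29
  bronze: E = 105.9, α = 17.3, σ_y = 217.2 → σ = 183 MPa, n = 1.19
Bronze has the lowest safety factor, n = 1.19.

bronze, n = 1.19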